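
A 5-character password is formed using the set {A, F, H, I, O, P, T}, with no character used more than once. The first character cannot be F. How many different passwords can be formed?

The first character has 7−1 = 6 choices (anything except F).
The remaining 4 characters are filled from the other 6 symbols without repetition: 6 × 5 × 4 × 3 = 360.
Total: 6 × 360 = 2160.

2160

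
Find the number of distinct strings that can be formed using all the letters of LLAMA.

30

The 5 letters of LLAMA have repeats: A appearing twice and L appearing twice.
So there are 5! / (2!·2!) = 30 distinguishable arrangements.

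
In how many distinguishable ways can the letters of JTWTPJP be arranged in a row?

JTWTPJP has 7 letters with J appearing twice, P appearing twice, and T appearing twice.
Dividing 7! = 5040 by 2!·2!·2! = 8 for the repeated letters gives 630.

630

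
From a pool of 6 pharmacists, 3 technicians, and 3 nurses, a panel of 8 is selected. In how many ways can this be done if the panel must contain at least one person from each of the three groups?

Unrestricted: C(12,8) = 495 ways to pick any 8 of the 12.
Subtract selections that omit an entire group: no pharmacists → C(6,8) = 0; no technicians → C(9,8) = 9; no nurses → C(9,8) = 9.
Add back selections omitting two groups (i.e. drawn from a single group): C(6,8) + C(3,8) + C(3,8) = 0.
By inclusion–exclusion: 495 − 18 + 0 = 477.

477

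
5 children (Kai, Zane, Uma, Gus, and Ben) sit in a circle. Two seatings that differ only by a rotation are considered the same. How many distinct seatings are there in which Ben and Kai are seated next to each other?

12

Glue Ben and Kai into a block (2 internal orders). Seating 4 units around a circle gives (3)! arrangements.
So 2 × (3)! = 2 × 6 = 12.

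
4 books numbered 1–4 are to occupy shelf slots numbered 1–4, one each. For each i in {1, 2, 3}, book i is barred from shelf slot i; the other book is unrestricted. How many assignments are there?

11

Let Aᵢ (for i ∈ {1, 2, 3}) be the placements that put book i in its forbidden shelf slot. Any j of these fix j positions, leaving (4−j)! ways to fill the rest, and there are C(3,j) ways to pick which j.
By inclusion–exclusion, the number of valid placements is Σ_{j=0}^{3} (−1)^j C(3,j)·(4−j)!.
Computing: 24 − 18 + 6 − 1 = 11.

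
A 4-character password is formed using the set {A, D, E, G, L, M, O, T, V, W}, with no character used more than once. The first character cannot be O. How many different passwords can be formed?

4536

The first character has 10−1 = 9 choices (anything except O).
The remaining 3 characters are filled from the other 9 symbols without repetition: 9 × 8 × 7 = 504.
Total: 9 × 504 = 4536.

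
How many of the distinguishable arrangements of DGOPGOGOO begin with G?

840

With the first slot taken by G, it remains to arrange the other 8 letters (DOPGOGOO).
Those 8 letters have G appearing twice and O appearing 4 times, giving (8)!/(4!·2!) = 840.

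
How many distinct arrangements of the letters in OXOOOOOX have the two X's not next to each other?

21

There are 8!/(6!·2!) = 28 arrangements of OXOOOOOX in total.
Arrangements with the X's together: treat XX as one letter, giving (7)!/(6!) = 7.
Hence 28 − 7 = 21.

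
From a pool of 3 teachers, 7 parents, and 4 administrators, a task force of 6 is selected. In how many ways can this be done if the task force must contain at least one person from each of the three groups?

With no constraint there are C(14,6) = 3003 possible selections.
Selections missing a whole group: no teachers → C(11,6) = 462; no parents → C(7,6) = 7; no administrators → C(10,6) = 210.
Add back selections omitting two groups (i.e. drawn from a single group): C(3,6) + C(7,6) + C(4,6) = 7.
By inclusion–exclusion: 3003 − 679 + 7 = 2331.

2331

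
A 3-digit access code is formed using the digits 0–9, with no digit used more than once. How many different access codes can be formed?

Choose and order 3 of the 10 symbols: the first digit has 10 options, the next 9, then 8.
10 × 9 × 8 = 720.

720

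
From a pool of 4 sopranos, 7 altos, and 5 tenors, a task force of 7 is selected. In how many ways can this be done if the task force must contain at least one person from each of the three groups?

Unrestricted: C(16,7) = 11440 ways to pick any 7 of the 16.
Subtract selections that omit an entire group: no sopranos → C(12,7) = 792; no altos → C(9,7) = 36; no tenors → C(11,7) = 330.
Add back selections omitting two groups (i.e. drawn from a single group): C(4,7) + C(7,7) + C(5,7) = 1.
By inclusion–exclusion: 11440 − 1158 + 1 = 10283.

10283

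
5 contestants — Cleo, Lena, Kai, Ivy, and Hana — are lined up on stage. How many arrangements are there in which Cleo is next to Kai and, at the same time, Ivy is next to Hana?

24

Treat {Cleo,Kai} as one block (2 orders) and {Ivy,Hana} as another (2 orders).
That leaves 3 units to arrange: 2 × 2 × 3! = 4 × 6 = 24.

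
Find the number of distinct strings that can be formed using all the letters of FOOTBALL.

10080

FOOTBALL has 8 letters with L appearing twice and O appearing twice.
Dividing 8! = 40320 by 2!·2! = 4 for the repeated letters gives 10080.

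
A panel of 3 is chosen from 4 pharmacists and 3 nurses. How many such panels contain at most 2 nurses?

34

Split by how many nurses are chosen (0 through 2).
Sum: C(3,0)·C(4,3) + C(3,1)·C(4,2) + C(3,2)·C(4,1) = 4 + 18 + 12 = 34.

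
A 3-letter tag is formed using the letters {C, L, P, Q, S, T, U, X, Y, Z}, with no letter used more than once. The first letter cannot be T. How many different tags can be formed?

The first letter has 10−1 = 9 choices (anything except T).
The remaining 2 letters are filled from the other 9 symbols without repetition: 9 × 8 = 72.
Total: 9 × 72 = 648.

648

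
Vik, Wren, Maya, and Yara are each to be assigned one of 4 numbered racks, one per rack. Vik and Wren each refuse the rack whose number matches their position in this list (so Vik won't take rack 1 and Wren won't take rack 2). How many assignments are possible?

14

Let Aᵢ (for i ∈ {1, 2}) be the placements that put person i in their forbidden rack. Any j of these fix j positions, leaving (4−j)! ways to fill the rest, and there are C(2,j) ways to pick which j.
By inclusion–exclusion, the number of valid placements is Σ_{j=0}^{2} (−1)^j C(2,j)·(4−j)!.
Computing: 24 − 12 + 2 = 14.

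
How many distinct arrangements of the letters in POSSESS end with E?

30

Fix E in the last position and arrange the remaining 6 letters.
Those 6 letters have S appearing 4 times, giving (6)!/(4!) = 30.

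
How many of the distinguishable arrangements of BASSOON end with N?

Fix N in the last position and arrange the remaining 6 letters.
Those 6 letters have O appearing twice and S appearing twice, giving (6)!/(2!·2!) = 180.

180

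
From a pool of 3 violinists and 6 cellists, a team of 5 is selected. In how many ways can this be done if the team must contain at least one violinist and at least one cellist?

120

Unrestricted: C(9,5) = 126 ways to pick any 5 of the 9.
Selections missing a whole group: no violinists → C(6,5) = 6; no cellists → C(3,5) = 0.
Both groups omitted at once is impossible, so 126 − 6 = 120.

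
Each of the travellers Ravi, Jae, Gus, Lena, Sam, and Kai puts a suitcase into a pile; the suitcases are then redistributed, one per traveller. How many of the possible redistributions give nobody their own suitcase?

265

Let Aᵢ be the assignments in which traveller i gets their own suitcase. We want the size of the complement of A₁∪…∪A_6.
By inclusion–exclusion this is Σ_{j=0}^{6} (−1)^j C(6,j)·(6−j)!.
Computing: 720 − 720 + 360 − 120 + 30 − 6 + 1 = 265.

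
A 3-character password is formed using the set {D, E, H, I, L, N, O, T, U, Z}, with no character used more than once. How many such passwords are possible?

720

With no repetition, fill the 3 characters in order: 10 choices, then 9, down to 8.
10 × 9 × 8 = 720.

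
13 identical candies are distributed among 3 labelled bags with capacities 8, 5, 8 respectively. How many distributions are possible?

By stars and bars, unrestricted non-negative solutions to x_1+…+x_3 = 13 number C(13+2,2) = 105.
Subtract solutions that violate a single cap (substitute x_i' = x_i − (cap_i+1)): x_1 ≥ 9 gives C(6,2) = 15; x_2 ≥ 6 gives C(9,2) = 36; x_3 ≥ 9 gives C(6,2) = 15. Together 66.
No two caps can be exceeded simultaneously, so the pair terms are all 0.
By inclusion–exclusion the count is 105 − 66 + 0 = 39.

39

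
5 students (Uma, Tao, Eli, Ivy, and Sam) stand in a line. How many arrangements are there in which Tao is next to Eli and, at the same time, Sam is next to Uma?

Treat {Tao,Eli} as one block (2 orders) and {Sam,Uma} as another (2 orders).
That leaves 3 units to arrange: 2 × 2 × 3! = 4 × 6 = 24.

24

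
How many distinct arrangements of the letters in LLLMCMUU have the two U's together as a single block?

Treat the 2 copies of U as a single block. The multiset to arrange is then {UU, C, L, L, L, M, M}, 7 items in all.
That gives (7)!/(3!·2!) = 420 arrangements.

420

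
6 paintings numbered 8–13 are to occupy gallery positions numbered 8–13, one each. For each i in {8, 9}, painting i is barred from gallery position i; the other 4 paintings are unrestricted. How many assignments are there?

Let Aᵢ (for i ∈ {8, 9}) be the placements that put painting i in its forbidden gallery position. Any j of these fix j positions, leaving (6−j)! ways to fill the rest, and there are C(2,j) ways to pick which j.
By inclusion–exclusion, the number of valid placements is Σ_{j=0}^{2} (−1)^j C(2,j)·(6−j)!.
Computing: 720 − 240 + 24 = 504.

504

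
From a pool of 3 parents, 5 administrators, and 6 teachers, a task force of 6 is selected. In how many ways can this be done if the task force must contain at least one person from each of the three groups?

2430

With no constraint there are C(14,6) = 3003 possible selections.
Selections missing a whole group: no parents → C(11,6) = 462; no administrators → C(9,6) = 84; no teachers → C(8,6) = 28.
Add back selections omitting two groups (i.e. drawn from a single group): C(3,6) + C(5,6) + C(6,6) = 1.
By inclusion–exclusion: 3003 − 574 + 1 = 2430.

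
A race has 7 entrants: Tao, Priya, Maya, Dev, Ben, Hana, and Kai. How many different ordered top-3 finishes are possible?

210

There are 7 choices for 1st place, 6 for 2nd, and 5 for 3rd.
That gives 7 × 6 × 5 = 210.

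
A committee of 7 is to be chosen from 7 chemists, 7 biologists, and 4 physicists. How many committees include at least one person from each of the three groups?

27734

Unrestricted: C(18,7) = 31824 ways to pick any 7 of the 18.
Subtract selections that omit an entire group: no chemists → C(11,7) = 330; no biologists → C(11,7) = 330; no physicists → C(14,7) = 3432.
Add back selections omitting two groups (i.e. drawn from a single group): C(7,7) + C(7,7) + C(4,7) = 2.
By inclusion–exclusion: 31824 − 4092 + 2 = 27734.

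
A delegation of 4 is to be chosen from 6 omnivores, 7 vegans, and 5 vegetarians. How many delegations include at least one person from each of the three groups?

1575

Unrestricted: C(18,4) = 3060 ways to pick any 4 of the 18.
Subtract selections that omit an entire group: no omnivores → C(12,4) = 495; no vegans → C(11,4) = 330; no vegetarians → C(13,4) = 715.
Add back selections omitting two groups (i.e. drawn from a single group): C(6,4) + C(7,4) + C(5,4) = 55.
By inclusion–exclusion: 3060 − 1540 + 55 = 1575.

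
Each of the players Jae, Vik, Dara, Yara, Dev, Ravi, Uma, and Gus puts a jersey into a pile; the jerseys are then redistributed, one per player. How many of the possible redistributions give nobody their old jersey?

Count assignments avoiding every fixed point. For any j of the 8 players fixed to their old jersey, the other 8−j can be arranged in (8−j)! ways.
By inclusion–exclusion this is Σ_{j=0}^{8} (−1)^j C(8,j)·(8−j)!.
Computing: 40320 − 40320 + 20160 − 6720 + 1680 − 336 + 56 − 8 + 1 = 14833.

14833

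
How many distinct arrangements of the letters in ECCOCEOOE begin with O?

Fix O in the first position and arrange the remaining 8 letters.
Those 8 letters have C appearing 3 times, E appearing 3 times, and O appearing twice, giving (8)!/(3!·3!·2!) = 560.

560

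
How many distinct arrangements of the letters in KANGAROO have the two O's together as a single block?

Treat the 2 copies of O as a single block. The multiset to arrange is then {OO, A, A, G, K, N, R}, 7 items in all.
That gives (7)!/(2!) = 2520 arrangements.

2520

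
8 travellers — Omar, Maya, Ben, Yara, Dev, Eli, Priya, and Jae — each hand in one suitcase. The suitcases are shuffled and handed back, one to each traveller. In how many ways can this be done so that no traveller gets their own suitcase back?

Count assignments avoiding every fixed point. For any j of the 8 travellers fixed to their own suitcase, the other 8−j can be arranged in (8−j)! ways.
By inclusion–exclusion this is Σ_{j=0}^{8} (−1)^j C(8,j)·(8−j)!.
Computing: 40320 − 40320 + 20160 − 6720 + 1680 − 336 + 56 − 8 + 1 = 14833.

14833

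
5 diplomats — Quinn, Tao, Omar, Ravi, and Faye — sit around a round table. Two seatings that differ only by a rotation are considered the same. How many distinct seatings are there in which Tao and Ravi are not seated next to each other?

12

All circular seatings of 5 people number (4)! = 24.
Those with Tao next to Ravi: fuse the pair into one unit and seat 4 units around a circle — 2·(3)! = 12.
Subtracting, 24 − 12 = 12.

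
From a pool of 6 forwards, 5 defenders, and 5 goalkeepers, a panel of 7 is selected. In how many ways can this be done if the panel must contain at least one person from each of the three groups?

10660

With no constraint there are C(16,7) = 11440 possible selections.
Subtract selections that omit an entire group: no forwards → C(10,7) = 120; no defenders → C(11,7) = 330; no goalkeepers → C(11,7) = 330.
Add back selections omitting two groups (i.e. drawn from a single group): C(6,7) + C(5,7) + C(5,7) = 0.
By inclusion–exclusion: 11440 − 780 + 0 = 10660.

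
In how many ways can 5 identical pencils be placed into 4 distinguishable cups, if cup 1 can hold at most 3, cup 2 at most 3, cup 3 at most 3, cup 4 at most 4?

Without the upper bounds there are C(8,3) = 56 ways to split 5 among 4 cups.
Subtract solutions that violate a single cap (substitute x_i' = x_i − (cap_i+1)): x_1 ≥ 4 gives C(4,3) = 4; x_2 ≥ 4 gives C(4,3) = 4; x_3 ≥ 4 gives C(4,3) = 4; x_4 ≥ 5 gives C(3,3) = 1. Together 13.
No two caps can be exceeded simultaneously, so the pair terms are all 0.
By inclusion–exclusion the count is 56 − 13 + 0 = 43.

43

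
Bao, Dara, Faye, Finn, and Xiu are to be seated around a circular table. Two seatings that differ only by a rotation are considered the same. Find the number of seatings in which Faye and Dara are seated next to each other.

12

Treat {Faye, Dara} as one unit (2 internal orders) and seat the resulting 4 units around the table: (3)! circular arrangements.
So 2 × (3)! = 2 × 6 = 12.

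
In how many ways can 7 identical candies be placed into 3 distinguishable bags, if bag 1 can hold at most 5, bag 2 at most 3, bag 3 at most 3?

13

Ignoring the caps, the number of non-negative solutions to x_1+…+x_3 = 7 is C(9,2) = 36.
Subtract solutions that violate a single cap (substitute x_i' = x_i − (cap_i+1)): x_1 ≥ 6 gives C(3,2) = 3; x_2 ≥ 4 gives C(5,2) = 10; x_3 ≥ 4 gives C(5,2) = 10. Together 23.
No two caps can be exceeded simultaneously, so the pair terms are all 0.
By inclusion–exclusion the count is 36 − 23 + 0 = 13.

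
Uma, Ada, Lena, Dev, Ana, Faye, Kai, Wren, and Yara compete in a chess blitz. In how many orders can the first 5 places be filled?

There are 9 choices for 1st place, 8 for 2nd, and so on down to 5 for position 5.
That gives 9 × 8 × 7 × 6 × 5 = 15120.

15120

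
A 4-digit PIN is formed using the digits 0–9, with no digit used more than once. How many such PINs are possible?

Choose and order 4 of the 10 symbols: the first digit has 10 options, the next 9, then 8, 7.
That product is 10 × 9 × 8 × 7 = 5040.

5040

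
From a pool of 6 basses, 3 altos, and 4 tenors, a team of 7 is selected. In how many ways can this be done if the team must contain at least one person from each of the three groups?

1559

Unrestricted: C(13,7) = 1716 ways to pick any 7 of the 13.
Selections missing a whole group: no basses → C(7,7) = 1; no altos → C(10,7) = 120; no tenors → C(9,7) = 36.
Add back selections omitting two groups (i.e. drawn from a single group): C(6,7) + C(3,7) + C(4,7) = 0.
By inclusion–exclusion: 1716 − 157 + 0 = 1559.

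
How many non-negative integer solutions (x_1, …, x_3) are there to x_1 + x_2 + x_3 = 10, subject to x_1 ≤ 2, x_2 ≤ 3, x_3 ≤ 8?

Without the upper bounds there are C(12,2) = 66 ways to split 10 among 3 variables.
Subtract solutions that violate a single cap (substitute x_i' = x_i − (cap_i+1)): x_1 ≥ 3 gives C(9,2) = 36; x_2 ≥ 4 gives C(8,2) = 28; x_3 ≥ 9 gives C(3,2) = 3. Together 67.
Add back pairs where two caps are both exceeded: 10 + 0 + 0 = 10.
By inclusion–exclusion the count is 66 − 67 + 10 = 9.

9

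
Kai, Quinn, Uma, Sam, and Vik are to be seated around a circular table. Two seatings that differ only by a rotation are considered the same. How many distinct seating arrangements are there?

24

Around a circle, 5 distinct people have 5!/5 = (4)! = 24 rotationally distinct seatings.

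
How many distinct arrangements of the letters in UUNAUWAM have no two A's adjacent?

Total arrangements of UUNAUWAM: 8!/(3!·2!) = 3360.
If the two A's are adjacent, glue them into one block, leaving 7 items to arrange: (7)!/(3!) = 840 ways.
Hence 3360 − 840 = 2520.

2520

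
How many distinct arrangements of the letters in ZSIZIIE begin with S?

60

Fix S in the first position and arrange the remaining 6 letters.
Those 6 letters have I appearing 3 times and Z appearing twice, giving (6)!/(3!·2!) = 60.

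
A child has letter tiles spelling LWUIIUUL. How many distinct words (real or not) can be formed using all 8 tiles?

1680

The 8 letters of LWUIIUUL have repeats: I appearing twice, L appearing twice, and U appearing 3 times.
Dividing 8! = 40320 by 3!·2!·2! = 24 for the repeated letters gives 1680.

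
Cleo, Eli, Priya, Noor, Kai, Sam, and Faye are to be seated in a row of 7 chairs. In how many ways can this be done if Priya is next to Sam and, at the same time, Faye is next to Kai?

480

Treat {Priya,Sam} as one block (2 orders) and {Faye,Kai} as another (2 orders).
That leaves 5 units to arrange: 2 × 2 × 5! = 4 × 120 = 480.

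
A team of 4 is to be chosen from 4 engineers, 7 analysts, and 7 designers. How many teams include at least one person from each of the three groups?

With no constraint there are C(18,4) = 3060 possible selections.
Selections missing a whole group: no engineers → C(14,4) = 1001; no analysts → C(11,4) = 330; no designers → C(11,4) = 330.
Add back selections omitting two groups (i.e. drawn from a single group): C(4,4) + C(7,4) + C(7,4) = 71.
By inclusion–exclusion: 3060 − 1661 + 71 = 1470.

1470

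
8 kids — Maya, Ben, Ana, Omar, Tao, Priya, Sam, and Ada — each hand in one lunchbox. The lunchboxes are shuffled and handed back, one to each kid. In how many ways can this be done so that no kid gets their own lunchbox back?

Count assignments avoiding every fixed point. For any j of the 8 kids fixed to their own lunchbox, the other 8−j can be arranged in (8−j)! ways.
By inclusion–exclusion this is Σ_{j=0}^{8} (−1)^j C(8,j)·(8−j)!.
Computing: 40320 − 40320 + 20160 − 6720 + 1680 − 336 + 56 − 8 + 1 = 14833.

14833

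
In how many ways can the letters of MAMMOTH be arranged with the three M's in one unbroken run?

120

Treat the 3 copies of M as a single block. The multiset to arrange is then {MMM, A, H, O, T}, 5 items in all.
All 5 items are distinct, so there are (5)! = 120 arrangements.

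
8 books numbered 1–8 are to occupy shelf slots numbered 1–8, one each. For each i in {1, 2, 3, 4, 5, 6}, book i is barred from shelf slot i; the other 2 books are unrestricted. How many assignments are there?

Let Aᵢ (for 1 ≤ i ≤ 6) be the placements that put book i in its forbidden shelf slot. Any j of these fix j positions, leaving (8−j)! ways to fill the rest, and there are C(6,j) ways to pick which j.
By inclusion–exclusion, the number of valid placements is Σ_{j=0}^{6} (−1)^j C(6,j)·(8−j)!.
Computing: 40320 − 30240 + 10800 − 2400 + 360 − 36 + 2 = 18806.

18806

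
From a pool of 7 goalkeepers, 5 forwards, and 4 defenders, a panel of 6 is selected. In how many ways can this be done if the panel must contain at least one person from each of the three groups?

With no constraint there are C(16,6) = 8008 possible selections.
Subtract selections that omit an entire group: no goalkeepers → C(9,6) = 84; no forwards → C(11,6) = 462; no defenders → C(12,6) = 924.
Add back selections omitting two groups (i.e. drawn from a single group): C(7,6) + C(5,6) + C(4,6) = 7.
By inclusion–exclusion: 8008 − 1470 + 7 = 6545.

6545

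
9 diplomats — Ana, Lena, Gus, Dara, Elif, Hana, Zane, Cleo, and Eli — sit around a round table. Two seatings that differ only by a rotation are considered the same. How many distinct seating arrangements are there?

40320

Seat Ana anywhere (absorbing the rotational symmetry), then permute the other 8: (8)! = 40320.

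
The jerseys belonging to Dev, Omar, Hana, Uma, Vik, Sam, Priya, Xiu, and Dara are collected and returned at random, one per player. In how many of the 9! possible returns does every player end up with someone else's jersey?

133496

Count assignments avoiding every fixed point. For any j of the 9 players fixed to their old jersey, the other 9−j can be arranged in (9−j)! ways.
By inclusion–exclusion this is Σ_{j=0}^{9} (−1)^j C(9,j)·(9−j)!.
Computing: 362880 − 362880 + 181440 − 60480 + 15120 − 3024 + 504 − 72 + 9 − 1 = 133496.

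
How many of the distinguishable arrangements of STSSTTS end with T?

Fix T in the last position and arrange the remaining 6 letters.
Those 6 letters have S appearing 4 times and T appearing twice, giving (6)!/(4!·2!) = 15.

15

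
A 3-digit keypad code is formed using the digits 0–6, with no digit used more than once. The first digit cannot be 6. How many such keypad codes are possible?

The first digit has 7−1 = 6 choices (anything except 6).
The remaining 2 digits are filled from the other 6 symbols without repetition: 6 × 5 = 30.
Total: 6 × 30 = 180.

180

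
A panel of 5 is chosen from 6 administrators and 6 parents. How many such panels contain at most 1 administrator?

Split by how many administrators are chosen (0 through 1).
Sum: C(6,0)·C(6,5) + C(6,1)·C(6,4) = 6 + 90 = 96.

96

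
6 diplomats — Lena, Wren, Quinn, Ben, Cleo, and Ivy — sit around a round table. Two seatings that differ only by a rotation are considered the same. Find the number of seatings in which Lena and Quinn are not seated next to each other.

72

Without the restriction there are (5)! = 120 seatings.
Seatings with Lena beside Quinn: treat them as a block with 2 internal orders, giving 2 × (4)! = 48.
Subtracting, 120 − 48 = 72.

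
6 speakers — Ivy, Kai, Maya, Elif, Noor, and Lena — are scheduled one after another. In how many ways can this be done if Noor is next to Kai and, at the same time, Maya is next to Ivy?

Treat {Noor,Kai} as one block (2 orders) and {Maya,Ivy} as another (2 orders).
That leaves 4 units to arrange: 2 × 2 × 4! = 4 × 24 = 96.

96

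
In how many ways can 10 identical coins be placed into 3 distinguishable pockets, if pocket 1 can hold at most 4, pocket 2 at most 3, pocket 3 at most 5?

Without the upper bounds there are C(12,2) = 66 ways to split 10 among 3 pockets.
Subtract solutions that violate a single cap (substitute x_i' = x_i − (cap_i+1)): x_1 ≥ 5 gives C(7,2) = 21; x_2 ≥ 4 gives C(8,2) = 28; x_3 ≥ 6 gives C(6,2) = 15. Together 64.
Add back pairs where two caps are both exceeded: 3 + 0 + 1 = 4.
By inclusion–exclusion the count is 66 − 64 + 4 = 6.

6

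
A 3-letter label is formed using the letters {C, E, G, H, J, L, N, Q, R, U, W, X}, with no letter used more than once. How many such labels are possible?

1320

This is a permutation of 3 out of 12: P(12,3) = 12!/9!.
That product is 12 × 11 × 10 = 1320.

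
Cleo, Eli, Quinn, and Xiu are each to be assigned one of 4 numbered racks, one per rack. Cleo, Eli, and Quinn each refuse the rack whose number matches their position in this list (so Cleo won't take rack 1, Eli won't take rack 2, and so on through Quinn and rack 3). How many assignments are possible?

Let Aᵢ (for i ∈ {1, 2, 3}) be the placements that put person i in their forbidden rack. Any j of these fix j positions, leaving (4−j)! ways to fill the rest, and there are C(3,j) ways to pick which j.
By inclusion–exclusion, the number of valid placements is Σ_{j=0}^{3} (−1)^j C(3,j)·(4−j)!.
Computing: 24 − 18 + 6 − 1 = 11.

11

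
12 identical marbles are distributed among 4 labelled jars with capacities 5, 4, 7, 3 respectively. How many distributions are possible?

86

Ignoring the caps, the number of non-negative solutions to x_1+…+x_4 = 12 is C(15,3) = 455.
Subtract solutions that violate a single cap (substitute x_i' = x_i − (cap_i+1)): x_1 ≥ 6 gives C(9,3) = 84; x_2 ≥ 5 gives C(10,3) = 120; x_3 ≥ 8 gives C(7,3) = 35; x_4 ≥ 4 gives C(11,3) = 165. Together 404.
Add back pairs where two caps are both exceeded: 4 + 0 + 10 + 0 + 20 + 1 = 35.
By inclusion–exclusion the count is 455 − 404 + 35 = 86.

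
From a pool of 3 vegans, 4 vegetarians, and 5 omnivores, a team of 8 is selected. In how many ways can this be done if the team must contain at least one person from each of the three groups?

485

With no constraint there are C(12,8) = 495 possible selections.
Selections missing a whole group: no vegans → C(9,8) = 9; no vegetarians → C(8,8) = 1; no omnivores → C(7,8) = 0.
Add back selections omitting two groups (i.e. drawn from a single group): C(3,8) + C(4,8) + C(5,8) = 0.
By inclusion–exclusion: 495 − 10 + 0 = 485.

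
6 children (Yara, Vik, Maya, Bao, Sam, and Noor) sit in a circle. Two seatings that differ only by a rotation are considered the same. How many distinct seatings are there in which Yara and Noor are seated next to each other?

Glue Yara and Noor into a block (2 internal orders). Seating 5 units around a circle gives (4)! arrangements.
So 2 × (4)! = 2 × 24 = 48.

48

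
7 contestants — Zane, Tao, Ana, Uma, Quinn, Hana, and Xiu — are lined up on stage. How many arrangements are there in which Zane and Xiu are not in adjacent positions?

3600

Of the 7! = 5040 arrangements, those with Zane and Xiu adjacent number 2 × 6! = 1440 (treat the pair as a block with 2 internal orders).
So 5040 − 1440 = 3600 arrangements keep them apart.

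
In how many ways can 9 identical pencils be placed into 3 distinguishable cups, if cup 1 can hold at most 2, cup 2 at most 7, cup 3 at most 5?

15

Ignoring the caps, the number of non-negative solutions to x_1+…+x_3 = 9 is C(11,2) = 55.
Subtract solutions that violate a single cap (substitute x_i' = x_i − (cap_i+1)): x_1 ≥ 3 gives C(8,2) = 28; x_2 ≥ 8 gives C(3,2) = 3; x_3 ≥ 6 gives C(5,2) = 10. Together 41.
Add back pairs where two caps are both exceeded: 0 + 1 + 0 = 1.
By inclusion–exclusion the count is 55 − 41 + 1 = 15.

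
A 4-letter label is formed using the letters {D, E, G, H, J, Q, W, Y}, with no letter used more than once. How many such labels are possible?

With no repetition, fill the 4 letters in order: 8 choices, then 7, down to 5.
8 × 7 × 6 × 5 = 1680.

1680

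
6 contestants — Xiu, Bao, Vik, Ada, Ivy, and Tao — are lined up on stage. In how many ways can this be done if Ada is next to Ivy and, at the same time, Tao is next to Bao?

Treat {Ada,Ivy} as one block (2 orders) and {Tao,Bao} as another (2 orders).
That leaves 4 units to arrange: 2 × 2 × 4! = 4 × 24 = 96.

96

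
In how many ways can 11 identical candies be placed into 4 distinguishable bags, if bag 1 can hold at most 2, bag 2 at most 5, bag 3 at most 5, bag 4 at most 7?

88

By stars and bars, unrestricted non-negative solutions to x_1+…+x_4 = 11 number C(11+3,3) = 364.
Subtract solutions that violate a single cap (substitute x_i' = x_i − (cap_i+1)): x_1 ≥ 3 gives C(11,3) = 165; x_2 ≥ 6 gives C(8,3) = 56; x_3 ≥ 6 gives C(8,3) = 56; x_4 ≥ 8 gives C(6,3) = 20. Together 297.
Add back pairs where two caps are both exceeded: 10 + 10 + 1 + 0 + 0 + 0 = 21.
By inclusion–exclusion the count is 364 − 297 + 21 = 88.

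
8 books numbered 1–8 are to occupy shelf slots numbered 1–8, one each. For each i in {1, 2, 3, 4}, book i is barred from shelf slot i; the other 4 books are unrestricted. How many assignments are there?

Let Aᵢ (for 1 ≤ i ≤ 4) be the placements that put book i in its forbidden shelf slot. Any j of these fix j positions, leaving (8−j)! ways to fill the rest, and there are C(4,j) ways to pick which j.
By inclusion–exclusion, the number of valid placements is Σ_{j=0}^{4} (−1)^j C(4,j)·(8−j)!.
Computing: 40320 − 20160 + 4320 − 480 + 24 = 24024.

24024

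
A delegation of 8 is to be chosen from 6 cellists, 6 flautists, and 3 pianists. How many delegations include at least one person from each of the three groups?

Total 8-person selections from all 15: C(15,8) = 6435.
Selections missing a whole group: no cellists → C(9,8) = 9; no flautists → C(9,8) = 9; no pianists → C(12,8) = 495.
Add back selections omitting two groups (i.e. drawn from a single group): C(6,8) + C(6,8) + C(3,8) = 0.
By inclusion–exclusion: 6435 − 513 + 0 = 5922.

5922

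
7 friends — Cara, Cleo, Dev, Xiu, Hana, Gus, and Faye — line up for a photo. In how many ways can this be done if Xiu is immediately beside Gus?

1440

Glue Xiu and Gus into one block (2 internal orders), leaving 6 units to arrange in a row.
That gives 2 × 6! = 2 × 720 = 1440.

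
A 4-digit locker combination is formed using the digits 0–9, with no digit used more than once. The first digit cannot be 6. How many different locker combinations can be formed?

The first digit has 10−1 = 9 choices (anything except 6).
The remaining 3 digits are filled from the other 9 symbols without repetition: 9 × 8 × 7 = 504.
Total: 9 × 504 = 4536.

4536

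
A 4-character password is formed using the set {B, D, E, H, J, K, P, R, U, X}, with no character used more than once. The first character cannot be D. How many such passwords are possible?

The first character has 10−1 = 9 choices (anything except D).
The remaining 3 characters are filled from the other 9 symbols without repetition: 9 × 8 × 7 = 504.
Total: 9 × 504 = 4536.

4536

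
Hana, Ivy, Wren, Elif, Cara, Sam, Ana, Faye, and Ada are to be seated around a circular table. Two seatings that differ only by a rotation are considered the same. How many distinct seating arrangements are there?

Seat Hana anywhere (absorbing the rotational symmetry), then permute the other 8: (8)! = 40320.

40320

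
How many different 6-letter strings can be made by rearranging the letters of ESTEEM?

120

The 6 letters of ESTEEM have repeats: E appearing 3 times.
So there are 6! / (3!) = 120 distinguishable arrangements.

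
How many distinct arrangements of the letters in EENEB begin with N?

With the first slot taken by N, it remains to arrange the other 4 letters (EEEB).
Those 4 letters have E appearing 3 times, giving (4)!/(3!) = 4.

4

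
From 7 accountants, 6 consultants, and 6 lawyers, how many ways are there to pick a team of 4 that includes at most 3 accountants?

3841

Split by how many accountants are chosen (0 through 3).
Sum: C(7,0)·C(12,4) + C(7,1)·C(12,3) + C(7,2)·C(12,2) + C(7,3)·C(12,1) = 495 + 1540 + 1386 + 420 = 3841.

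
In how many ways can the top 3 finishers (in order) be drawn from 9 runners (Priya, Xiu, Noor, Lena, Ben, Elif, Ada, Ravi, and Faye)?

504

There are 9 choices for 1st place, 8 for 2nd, and 7 for 3rd.
That gives 9 × 8 × 7 = 504.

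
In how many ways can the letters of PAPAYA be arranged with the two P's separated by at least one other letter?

40

Total arrangements of PAPAYA: 6!/(3!·2!) = 60.
If the two P's are adjacent, glue them into one block, leaving 5 items to arrange: (5)!/(3!) = 20 ways.
Hence 60 − 20 = 40.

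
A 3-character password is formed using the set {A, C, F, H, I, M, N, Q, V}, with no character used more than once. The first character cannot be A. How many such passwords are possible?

448

The first character has 9−1 = 8 choices (anything except A).
The remaining 2 characters are filled from the other 8 symbols without repetition: 8 × 7 = 56.
Total: 8 × 56 = 448.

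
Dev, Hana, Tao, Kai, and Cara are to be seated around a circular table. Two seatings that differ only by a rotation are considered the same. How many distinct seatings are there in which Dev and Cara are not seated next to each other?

12

Without the restriction there are (4)! = 24 seatings.
Those with Dev next to Cara: fuse the pair into one unit and seat 4 units around a circle — 2·(3)! = 12.
Subtracting, 24 − 12 = 12.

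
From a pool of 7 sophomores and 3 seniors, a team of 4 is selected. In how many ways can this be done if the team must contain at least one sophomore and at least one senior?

With no constraint there are C(10,4) = 210 possible selections.
Subtract selections that omit an entire group: no sophomores → C(3,4) = 0; no seniors → C(7,4) = 35.
Both groups omitted at once is impossible, so 210 − 35 = 175.

175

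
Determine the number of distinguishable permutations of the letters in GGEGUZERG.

Letter multiplicities in GGEGUZERG: E×2, G×4, R×1, U×1, Z×1.
So there are 9! / (4!·2!) = 7560 distinguishable arrangements.

7560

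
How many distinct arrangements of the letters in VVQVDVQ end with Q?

Fix Q in the last position and arrange the remaining 6 letters.
Those 6 letters have V appearing 4 times, giving (6)!/(4!) = 30.

30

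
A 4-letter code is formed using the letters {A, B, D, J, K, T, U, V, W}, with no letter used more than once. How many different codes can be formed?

Choose and order 4 of the 9 symbols: the first letter has 9 options, the next 8, then 7, 6.
That product is 9 × 8 × 7 × 6 = 3024.

3024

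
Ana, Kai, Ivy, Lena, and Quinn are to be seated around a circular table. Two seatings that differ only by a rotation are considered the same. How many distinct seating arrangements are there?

Around a circle, 5 distinct people have 5!/5 = (4)! = 24 rotationally distinct seatings.

24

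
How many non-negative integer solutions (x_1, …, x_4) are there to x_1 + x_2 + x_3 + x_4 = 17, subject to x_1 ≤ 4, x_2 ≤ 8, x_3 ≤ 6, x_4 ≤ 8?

173

By stars and bars, unrestricted non-negative solutions to x_1+…+x_4 = 17 number C(17+3,3) = 1140.
Subtract solutions that violate a single cap (substitute x_i' = x_i − (cap_i+1)): x_1 ≥ 5 gives C(15,3) = 455; x_2 ≥ 9 gives C(11,3) = 165; x_3 ≥ 7 gives C(13,3) = 286; x_4 ≥ 9 gives C(11,3) = 165. Together 1071.
Add back pairs where two caps are both exceeded: 20 + 56 + 20 + 4 + 0 + 4 = 104.
By inclusion–exclusion the count is 1140 − 1071 + 104 = 173.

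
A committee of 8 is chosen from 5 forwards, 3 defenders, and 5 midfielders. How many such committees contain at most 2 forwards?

321

Split by how many forwards are chosen (0 through 2).
Sum: C(5,0)·C(8,8) + C(5,1)·C(8,7) + C(5,2)·C(8,6) = 1 + 40 + 280 = 321.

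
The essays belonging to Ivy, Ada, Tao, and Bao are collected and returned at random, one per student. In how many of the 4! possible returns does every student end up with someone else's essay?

9

Let Aᵢ be the assignments in which student i gets their own essay. We want the size of the complement of A₁∪…∪A_4.
By inclusion–exclusion this is Σ_{j=0}^{4} (−1)^j C(4,j)·(4−j)!.
Computing: 24 − 24 + 12 − 4 + 1 = 9.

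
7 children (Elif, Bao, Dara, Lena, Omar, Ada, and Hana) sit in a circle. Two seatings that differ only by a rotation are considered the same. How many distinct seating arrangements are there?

720

Around a circle, 7 distinct people have 7!/7 = (6)! = 720 rotationally distinct seatings.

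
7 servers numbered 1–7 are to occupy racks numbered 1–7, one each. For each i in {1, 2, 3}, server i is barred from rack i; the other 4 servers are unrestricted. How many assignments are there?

3216

Let Aᵢ (for i ∈ {1, 2, 3}) be the placements that put server i in its forbidden rack. Any j of these fix j positions, leaving (7−j)! ways to fill the rest, and there are C(3,j) ways to pick which j.
By inclusion–exclusion, the number of valid placements is Σ_{j=0}^{3} (−1)^j C(3,j)·(7−j)!.
Computing: 5040 − 2160 + 360 − 24 = 3216.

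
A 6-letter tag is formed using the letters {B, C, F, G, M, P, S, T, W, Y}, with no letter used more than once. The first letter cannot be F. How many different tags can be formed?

The first letter has 10−1 = 9 choices (anything except F).
The remaining 5 letters are filled from the other 9 symbols without repetition: 9 × 8 × 7 × 6 × 5 = 15120.
Total: 9 × 15120 = 136080.

136080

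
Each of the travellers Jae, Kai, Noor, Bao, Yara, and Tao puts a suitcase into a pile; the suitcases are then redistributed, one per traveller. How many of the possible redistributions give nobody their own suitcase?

265

Let Aᵢ be the assignments in which traveller i gets their own suitcase. We want the size of the complement of A₁∪…∪A_6.
By inclusion–exclusion this is Σ_{j=0}^{6} (−1)^j C(6,j)·(6−j)!.
Computing: 720 − 720 + 360 − 120 + 30 − 6 + 1 = 265.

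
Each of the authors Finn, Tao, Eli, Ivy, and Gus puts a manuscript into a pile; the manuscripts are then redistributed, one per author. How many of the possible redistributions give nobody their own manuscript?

Count assignments avoiding every fixed point. For any j of the 5 authors fixed to their own manuscript, the other 5−j can be arranged in (5−j)! ways.
By inclusion–exclusion this is Σ_{j=0}^{5} (−1)^j C(5,j)·(5−j)!.
Computing: 120 − 120 + 60 − 20 + 5 − 1 = 44.

44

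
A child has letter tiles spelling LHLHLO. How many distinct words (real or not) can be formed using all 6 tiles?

The 6 letters of LHLHLO have repeats: H appearing twice and L appearing 3 times.
So there are 6! / (3!·2!) = 60 distinguishable arrangements.

60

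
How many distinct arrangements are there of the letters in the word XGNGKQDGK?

30240

XGNGKQDGK has 9 letters with G appearing 3 times and K appearing twice.
So there are 9! / (3!·2!) = 30240 distinguishable arrangements.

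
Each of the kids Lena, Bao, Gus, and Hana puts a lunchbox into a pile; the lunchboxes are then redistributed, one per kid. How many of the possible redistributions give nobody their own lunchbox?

9

Count assignments avoiding every fixed point. For any j of the 4 kids fixed to their own lunchbox, the other 4−j can be arranged in (4−j)! ways.
By inclusion–exclusion this is Σ_{j=0}^{4} (−1)^j C(4,j)·(4−j)!.
Computing: 24 − 24 + 12 − 4 + 1 = 9.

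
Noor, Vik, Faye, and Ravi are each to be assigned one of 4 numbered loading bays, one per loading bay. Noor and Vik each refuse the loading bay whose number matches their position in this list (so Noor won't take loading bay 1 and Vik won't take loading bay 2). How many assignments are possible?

Let Aᵢ (for i ∈ {1, 2}) be the placements that put person i in their forbidden loading bay. Any j of these fix j positions, leaving (4−j)! ways to fill the rest, and there are C(2,j) ways to pick which j.
By inclusion–exclusion, the number of valid placements is Σ_{j=0}^{2} (−1)^j C(2,j)·(4−j)!.
Computing: 24 − 12 + 2 = 14.

14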